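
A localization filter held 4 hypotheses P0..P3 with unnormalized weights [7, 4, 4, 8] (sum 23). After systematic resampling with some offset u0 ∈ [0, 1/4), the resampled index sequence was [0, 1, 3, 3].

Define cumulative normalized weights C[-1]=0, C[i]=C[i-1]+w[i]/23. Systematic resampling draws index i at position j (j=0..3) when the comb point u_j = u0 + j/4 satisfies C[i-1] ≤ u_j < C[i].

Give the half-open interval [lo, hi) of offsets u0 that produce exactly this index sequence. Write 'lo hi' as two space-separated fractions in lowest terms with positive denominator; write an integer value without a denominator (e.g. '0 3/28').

7/46 21/92

C = [7/23, 11/23, 15/23, 1]
j=0 picked index 0: u0 ∈ [0, 7/23)
j=1 picked index 1: u0 ∈ [5/92, 21/92)
j=2 picked index 3: u0 ∈ [7/46, 1/2)
j=3 picked index 3: u0 ∈ [-9/92, 1/4)
intersection: [7/46, 21/92)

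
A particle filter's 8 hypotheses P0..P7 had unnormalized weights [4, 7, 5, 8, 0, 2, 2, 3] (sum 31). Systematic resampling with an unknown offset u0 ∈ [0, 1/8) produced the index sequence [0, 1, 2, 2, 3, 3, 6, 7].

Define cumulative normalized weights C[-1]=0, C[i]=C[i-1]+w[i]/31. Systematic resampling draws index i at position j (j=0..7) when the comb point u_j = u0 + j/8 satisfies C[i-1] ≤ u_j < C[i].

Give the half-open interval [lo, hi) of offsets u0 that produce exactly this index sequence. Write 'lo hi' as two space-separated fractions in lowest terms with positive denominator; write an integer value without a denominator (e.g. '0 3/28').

C = [4/31, 11/31, 16/31, 24/31, 24/31, 26/31, 28/31, 1]
j=0 picked index 0: u0 ∈ [0, 4/31)
j=1 picked index 1: u0 ∈ [1/248, 57/248)
j=2 picked index 2: u0 ∈ [13/124, 33/124)
j=3 picked index 2: u0 ∈ [-5/248, 35/248)
j=4 picked index 3: u0 ∈ [1/62, 17/62)
j=5 picked index 3: u0 ∈ [-27/248, 37/248)
j=6 picked index 6: u0 ∈ [11/124, 19/124)
j=7 picked index 7: u0 ∈ [7/248, 1/8)
intersection: [13/124, 1/8)

13/124 1/8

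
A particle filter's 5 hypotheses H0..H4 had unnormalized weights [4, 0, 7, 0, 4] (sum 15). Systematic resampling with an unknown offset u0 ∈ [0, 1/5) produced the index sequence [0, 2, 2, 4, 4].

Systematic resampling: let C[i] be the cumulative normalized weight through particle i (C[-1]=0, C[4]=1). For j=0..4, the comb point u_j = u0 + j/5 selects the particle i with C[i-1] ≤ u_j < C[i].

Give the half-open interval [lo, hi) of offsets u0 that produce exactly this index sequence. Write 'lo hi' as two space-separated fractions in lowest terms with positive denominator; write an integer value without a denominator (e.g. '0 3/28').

2/15 1/5

C = [4/15, 4/15, 11/15, 11/15, 1]
j=0 picked index 0: u0 ∈ [0, 4/15)
j=1 picked index 2: u0 ∈ [1/15, 8/15)
j=2 picked index 2: u0 ∈ [-2/15, 1/3)
j=3 picked index 4: u0 ∈ [2/15, 2/5)
j=4 picked index 4: u0 ∈ [-1/15, 1/5)
intersection: [2/15, 1/5)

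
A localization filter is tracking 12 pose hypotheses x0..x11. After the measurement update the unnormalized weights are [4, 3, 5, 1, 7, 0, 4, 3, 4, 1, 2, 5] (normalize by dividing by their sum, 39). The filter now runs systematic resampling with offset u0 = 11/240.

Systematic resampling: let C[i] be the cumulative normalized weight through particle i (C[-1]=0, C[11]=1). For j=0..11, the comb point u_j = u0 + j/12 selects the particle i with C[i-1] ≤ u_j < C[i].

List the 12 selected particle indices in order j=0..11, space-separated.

C = [4/39, 7/39, 4/13, 1/3, 20/39, 20/39, 8/13, 9/13, 31/39, 32/39, 34/39, 1]
j=0: u_0=11/240 ∈ [0, 4/39) → index 0
j=1: u_1=31/240 ∈ [4/39, 7/39) → index 1
j=2: u_2=17/80 ∈ [7/39, 4/13) → index 2
j=3: u_3=71/240 ∈ [7/39, 4/13) → index 2
j=4: u_4=91/240 ∈ [1/3, 20/39) → index 4
j=5: u_5=37/80 ∈ [1/3, 20/39) → index 4
j=6: u_6=131/240 ∈ [20/39, 8/13) → index 6
j=7: u_7=151/240 ∈ [8/13, 9/13) → index 7
j=8: u_8=57/80 ∈ [9/13, 31/39) → index 8
j=9: u_9=191/240 ∈ [31/39, 32/39) → index 9
j=10: u_10=211/240 ∈ [34/39, 1) → index 11
j=11: u_11=77/80 ∈ [34/39, 1) → index 11

0 1 2 2 4 4 6 7 8 9 11 11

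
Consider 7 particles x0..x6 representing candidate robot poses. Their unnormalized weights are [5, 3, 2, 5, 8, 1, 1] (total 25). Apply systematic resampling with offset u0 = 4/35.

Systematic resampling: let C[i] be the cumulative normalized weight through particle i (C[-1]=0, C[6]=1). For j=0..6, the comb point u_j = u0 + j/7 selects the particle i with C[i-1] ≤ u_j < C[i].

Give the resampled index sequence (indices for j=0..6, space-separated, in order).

0 1 3 3 4 4 6

C = [1/5, 8/25, 2/5, 3/5, 23/25, 24/25, 1]
j=0: u_0=4/35 ∈ [0, 1/5) → index 0
j=1: u_1=9/35 ∈ [1/5, 8/25) → index 1
j=2: u_2=2/5 ∈ [2/5, 3/5) → index 3
j=3: u_3=19/35 ∈ [2/5, 3/5) → index 3
j=4: u_4=24/35 ∈ [3/5, 23/25) → index 4
j=5: u_5=29/35 ∈ [3/5, 23/25) → index 4
j=6: u_6=34/35 ∈ [24/25, 1) → index 6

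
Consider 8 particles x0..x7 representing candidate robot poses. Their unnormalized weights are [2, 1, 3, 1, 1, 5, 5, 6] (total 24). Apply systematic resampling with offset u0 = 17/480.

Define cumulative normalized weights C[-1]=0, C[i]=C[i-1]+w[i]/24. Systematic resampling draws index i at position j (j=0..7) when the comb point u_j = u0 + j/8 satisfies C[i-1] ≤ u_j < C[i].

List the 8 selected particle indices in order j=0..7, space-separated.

0 2 3 5 5 6 7 7

C = [1/12, 1/8, 1/4, 7/24, 1/3, 13/24, 3/4, 1]
j=0: u_0=17/480 ∈ [0, 1/12) → index 0
j=1: u_1=77/480 ∈ [1/8, 1/4) → index 2
j=2: u_2=137/480 ∈ [1/4, 7/24) → index 3
j=3: u_3=197/480 ∈ [1/3, 13/24) → index 5
j=4: u_4=257/480 ∈ [1/3, 13/24) → index 5
j=5: u_5=317/480 ∈ [13/24, 3/4) → index 6
j=6: u_6=377/480 ∈ [3/4, 1) → index 7
j=7: u_7=437/480 ∈ [3/4, 1) → index 7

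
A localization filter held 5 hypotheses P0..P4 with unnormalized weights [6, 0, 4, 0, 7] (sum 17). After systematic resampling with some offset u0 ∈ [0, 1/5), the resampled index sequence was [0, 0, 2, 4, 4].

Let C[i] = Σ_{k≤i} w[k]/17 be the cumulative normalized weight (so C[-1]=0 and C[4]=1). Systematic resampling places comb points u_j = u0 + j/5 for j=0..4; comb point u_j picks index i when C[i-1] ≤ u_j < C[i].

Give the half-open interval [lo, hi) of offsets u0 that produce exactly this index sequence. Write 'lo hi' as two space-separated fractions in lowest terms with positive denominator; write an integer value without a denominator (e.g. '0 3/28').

C = [6/17, 6/17, 10/17, 10/17, 1]
j=0 picked index 0: u0 ∈ [0, 6/17)
j=1 picked index 0: u0 ∈ [-1/5, 13/85)
j=2 picked index 2: u0 ∈ [-4/85, 16/85)
j=3 picked index 4: u0 ∈ [-1/85, 2/5)
j=4 picked index 4: u0 ∈ [-18/85, 1/5)
intersection: [0, 13/85)

0 13/85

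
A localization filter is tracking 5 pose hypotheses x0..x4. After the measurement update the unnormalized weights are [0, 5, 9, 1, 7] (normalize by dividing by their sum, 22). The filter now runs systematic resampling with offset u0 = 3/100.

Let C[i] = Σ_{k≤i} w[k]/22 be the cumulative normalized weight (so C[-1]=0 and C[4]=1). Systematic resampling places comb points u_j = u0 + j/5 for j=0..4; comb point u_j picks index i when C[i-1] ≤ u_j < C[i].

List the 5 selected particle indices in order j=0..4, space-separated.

C = [0, 5/22, 7/11, 15/22, 1]
j=0: u_0=3/100 ∈ [0, 5/22) → index 1
j=1: u_1=23/100 ∈ [5/22, 7/11) → index 2
j=2: u_2=43/100 ∈ [5/22, 7/11) → index 2
j=3: u_3=63/100 ∈ [5/22, 7/11) → index 2
j=4: u_4=83/100 ∈ [15/22, 1) → index 4

1 2 2 2 4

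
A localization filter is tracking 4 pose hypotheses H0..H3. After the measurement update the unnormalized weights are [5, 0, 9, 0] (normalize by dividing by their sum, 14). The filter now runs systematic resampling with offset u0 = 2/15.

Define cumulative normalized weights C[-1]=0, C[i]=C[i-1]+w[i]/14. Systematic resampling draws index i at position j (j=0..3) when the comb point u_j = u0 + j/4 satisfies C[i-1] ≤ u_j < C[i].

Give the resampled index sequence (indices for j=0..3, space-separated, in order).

0 2 2 2

C = [5/14, 5/14, 1, 1]
j=0: u_0=2/15 ∈ [0, 5/14) → index 0
j=1: u_1=23/60 ∈ [5/14, 1) → index 2
j=2: u_2=19/30 ∈ [5/14, 1) → index 2
j=3: u_3=53/60 ∈ [5/14, 1) → index 2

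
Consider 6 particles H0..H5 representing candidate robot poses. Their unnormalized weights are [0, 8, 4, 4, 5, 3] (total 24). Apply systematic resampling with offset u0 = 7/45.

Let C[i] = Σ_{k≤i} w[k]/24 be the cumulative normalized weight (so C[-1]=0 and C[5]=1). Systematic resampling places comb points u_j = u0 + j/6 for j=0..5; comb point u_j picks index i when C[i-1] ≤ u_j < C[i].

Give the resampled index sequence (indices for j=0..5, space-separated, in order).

C = [0, 1/3, 1/2, 2/3, 7/8, 1]
j=0: u_0=7/45 ∈ [0, 1/3) → index 1
j=1: u_1=29/90 ∈ [0, 1/3) → index 1
j=2: u_2=22/45 ∈ [1/3, 1/2) → index 2
j=3: u_3=59/90 ∈ [1/2, 2/3) → index 3
j=4: u_4=37/45 ∈ [2/3, 7/8) → index 4
j=5: u_5=89/90 ∈ [7/8, 1) → index 5

1 1 2 3 4 5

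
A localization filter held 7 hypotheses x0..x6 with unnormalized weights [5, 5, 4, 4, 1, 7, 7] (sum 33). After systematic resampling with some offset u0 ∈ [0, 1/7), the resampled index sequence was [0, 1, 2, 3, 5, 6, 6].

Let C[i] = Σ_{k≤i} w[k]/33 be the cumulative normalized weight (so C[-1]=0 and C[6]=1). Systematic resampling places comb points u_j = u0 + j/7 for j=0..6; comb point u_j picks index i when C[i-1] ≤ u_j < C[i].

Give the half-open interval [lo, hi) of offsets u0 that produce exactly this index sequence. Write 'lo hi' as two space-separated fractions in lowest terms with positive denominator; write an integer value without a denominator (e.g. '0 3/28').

17/231 9/77

C = [5/33, 10/33, 14/33, 6/11, 19/33, 26/33, 1]
j=0 picked index 0: u0 ∈ [0, 5/33)
j=1 picked index 1: u0 ∈ [2/231, 37/231)
j=2 picked index 2: u0 ∈ [4/231, 32/231)
j=3 picked index 3: u0 ∈ [-1/231, 9/77)
j=4 picked index 5: u0 ∈ [1/231, 50/231)
j=5 picked index 6: u0 ∈ [17/231, 2/7)
j=6 picked index 6: u0 ∈ [-16/231, 1/7)
intersection: [17/231, 9/77)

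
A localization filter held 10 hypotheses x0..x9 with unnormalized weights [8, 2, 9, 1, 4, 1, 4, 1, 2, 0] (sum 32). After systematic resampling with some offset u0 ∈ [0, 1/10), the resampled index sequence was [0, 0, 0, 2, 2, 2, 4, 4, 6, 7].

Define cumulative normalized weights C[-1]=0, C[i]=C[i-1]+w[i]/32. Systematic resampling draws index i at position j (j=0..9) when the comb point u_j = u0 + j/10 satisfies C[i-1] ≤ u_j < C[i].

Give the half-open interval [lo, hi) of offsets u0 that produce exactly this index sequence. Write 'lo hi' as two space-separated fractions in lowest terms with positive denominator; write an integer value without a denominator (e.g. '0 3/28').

C = [1/4, 5/16, 19/32, 5/8, 3/4, 25/32, 29/32, 15/16, 1, 1]
j=0 picked index 0: u0 ∈ [0, 1/4)
j=1 picked index 0: u0 ∈ [-1/10, 3/20)
j=2 picked index 0: u0 ∈ [-1/5, 1/20)
j=3 picked index 2: u0 ∈ [1/80, 47/160)
j=4 picked index 2: u0 ∈ [-7/80, 31/160)
j=5 picked index 2: u0 ∈ [-3/16, 3/32)
j=6 picked index 4: u0 ∈ [1/40, 3/20)
j=7 picked index 4: u0 ∈ [-3/40, 1/20)
j=8 picked index 6: u0 ∈ [-3/160, 17/160)
j=9 picked index 7: u0 ∈ [1/160, 3/80)
intersection: [1/40, 3/80)

1/40 3/80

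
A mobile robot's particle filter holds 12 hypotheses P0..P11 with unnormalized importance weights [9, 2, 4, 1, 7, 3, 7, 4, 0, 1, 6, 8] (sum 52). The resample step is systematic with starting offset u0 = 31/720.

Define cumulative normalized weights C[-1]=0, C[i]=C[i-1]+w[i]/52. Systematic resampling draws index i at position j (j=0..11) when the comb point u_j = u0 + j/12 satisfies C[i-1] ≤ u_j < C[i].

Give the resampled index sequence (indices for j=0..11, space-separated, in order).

0 0 1 3 4 5 6 6 7 10 11 11

C = [9/52, 11/52, 15/52, 4/13, 23/52, 1/2, 33/52, 37/52, 37/52, 19/26, 11/13, 1]
j=0: u_0=31/720 ∈ [0, 9/52) → index 0
j=1: u_1=91/720 ∈ [0, 9/52) → index 0
j=2: u_2=151/720 ∈ [9/52, 11/52) → index 1
j=3: u_3=211/720 ∈ [15/52, 4/13) → index 3
j=4: u_4=271/720 ∈ [4/13, 23/52) → index 4
j=5: u_5=331/720 ∈ [23/52, 1/2) → index 5
j=6: u_6=391/720 ∈ [1/2, 33/52) → index 6
j=7: u_7=451/720 ∈ [1/2, 33/52) → index 6
j=8: u_8=511/720 ∈ [33/52, 37/52) → index 7
j=9: u_9=571/720 ∈ [19/26, 11/13) → index 10
j=10: u_10=631/720 ∈ [11/13, 1) → index 11
j=11: u_11=691/720 ∈ [11/13, 1) → index 11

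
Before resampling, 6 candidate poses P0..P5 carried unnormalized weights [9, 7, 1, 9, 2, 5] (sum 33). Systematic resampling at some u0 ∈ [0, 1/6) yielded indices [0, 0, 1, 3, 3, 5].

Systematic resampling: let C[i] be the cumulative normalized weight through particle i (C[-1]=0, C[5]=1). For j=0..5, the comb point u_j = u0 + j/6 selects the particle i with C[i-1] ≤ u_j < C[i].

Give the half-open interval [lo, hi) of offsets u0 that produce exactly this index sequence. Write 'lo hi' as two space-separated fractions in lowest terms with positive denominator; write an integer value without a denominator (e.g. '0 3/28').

1/66 7/66

C = [3/11, 16/33, 17/33, 26/33, 28/33, 1]
j=0 picked index 0: u0 ∈ [0, 3/11)
j=1 picked index 0: u0 ∈ [-1/6, 7/66)
j=2 picked index 1: u0 ∈ [-2/33, 5/33)
j=3 picked index 3: u0 ∈ [1/66, 19/66)
j=4 picked index 3: u0 ∈ [-5/33, 4/33)
j=5 picked index 5: u0 ∈ [1/66, 1/6)
intersection: [1/66, 7/66)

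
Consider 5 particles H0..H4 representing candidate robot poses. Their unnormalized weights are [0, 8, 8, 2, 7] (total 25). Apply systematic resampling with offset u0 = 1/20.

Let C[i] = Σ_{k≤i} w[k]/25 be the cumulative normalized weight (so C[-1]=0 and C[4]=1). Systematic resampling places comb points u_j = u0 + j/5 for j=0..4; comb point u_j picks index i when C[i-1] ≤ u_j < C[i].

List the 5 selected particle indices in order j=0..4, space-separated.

1 1 2 3 4

C = [0, 8/25, 16/25, 18/25, 1]
j=0: u_0=1/20 ∈ [0, 8/25) → index 1
j=1: u_1=1/4 ∈ [0, 8/25) → index 1
j=2: u_2=9/20 ∈ [8/25, 16/25) → index 2
j=3: u_3=13/20 ∈ [16/25, 18/25) → index 3
j=4: u_4=17/20 ∈ [18/25, 1) → index 4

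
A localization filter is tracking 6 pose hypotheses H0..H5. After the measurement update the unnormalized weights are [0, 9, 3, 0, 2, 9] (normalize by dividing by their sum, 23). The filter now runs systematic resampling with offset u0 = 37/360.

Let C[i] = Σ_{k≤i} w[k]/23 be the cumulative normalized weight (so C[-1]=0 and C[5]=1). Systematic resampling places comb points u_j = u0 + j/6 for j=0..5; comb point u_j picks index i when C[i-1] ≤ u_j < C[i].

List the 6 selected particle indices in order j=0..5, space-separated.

C = [0, 9/23, 12/23, 12/23, 14/23, 1]
j=0: u_0=37/360 ∈ [0, 9/23) → index 1
j=1: u_1=97/360 ∈ [0, 9/23) → index 1
j=2: u_2=157/360 ∈ [9/23, 12/23) → index 2
j=3: u_3=217/360 ∈ [12/23, 14/23) → index 4
j=4: u_4=277/360 ∈ [14/23, 1) → index 5
j=5: u_5=337/360 ∈ [14/23, 1) → index 5

1 1 2 4 5 5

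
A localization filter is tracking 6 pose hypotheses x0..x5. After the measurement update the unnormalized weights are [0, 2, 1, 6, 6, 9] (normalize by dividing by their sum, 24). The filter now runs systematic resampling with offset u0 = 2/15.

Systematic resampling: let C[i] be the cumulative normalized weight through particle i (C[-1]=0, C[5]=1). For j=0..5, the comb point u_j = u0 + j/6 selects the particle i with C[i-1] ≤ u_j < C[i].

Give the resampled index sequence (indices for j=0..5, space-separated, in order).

C = [0, 1/12, 1/8, 3/8, 5/8, 1]
j=0: u_0=2/15 ∈ [1/8, 3/8) → index 3
j=1: u_1=3/10 ∈ [1/8, 3/8) → index 3
j=2: u_2=7/15 ∈ [3/8, 5/8) → index 4
j=3: u_3=19/30 ∈ [5/8, 1) → index 5
j=4: u_4=4/5 ∈ [5/8, 1) → index 5
j=5: u_5=29/30 ∈ [5/8, 1) → index 5

3 3 4 5 5 5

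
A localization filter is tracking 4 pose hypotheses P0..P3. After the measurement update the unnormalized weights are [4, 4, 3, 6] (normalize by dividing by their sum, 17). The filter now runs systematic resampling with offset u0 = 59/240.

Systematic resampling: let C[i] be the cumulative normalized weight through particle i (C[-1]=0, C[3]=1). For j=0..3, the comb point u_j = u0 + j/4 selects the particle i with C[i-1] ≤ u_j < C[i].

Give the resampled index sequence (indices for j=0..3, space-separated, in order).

1 2 3 3

C = [4/17, 8/17, 11/17, 1]
j=0: u_0=59/240 ∈ [4/17, 8/17) → index 1
j=1: u_1=119/240 ∈ [8/17, 11/17) → index 2
j=2: u_2=179/240 ∈ [11/17, 1) → index 3
j=3: u_3=239/240 ∈ [11/17, 1) → index 3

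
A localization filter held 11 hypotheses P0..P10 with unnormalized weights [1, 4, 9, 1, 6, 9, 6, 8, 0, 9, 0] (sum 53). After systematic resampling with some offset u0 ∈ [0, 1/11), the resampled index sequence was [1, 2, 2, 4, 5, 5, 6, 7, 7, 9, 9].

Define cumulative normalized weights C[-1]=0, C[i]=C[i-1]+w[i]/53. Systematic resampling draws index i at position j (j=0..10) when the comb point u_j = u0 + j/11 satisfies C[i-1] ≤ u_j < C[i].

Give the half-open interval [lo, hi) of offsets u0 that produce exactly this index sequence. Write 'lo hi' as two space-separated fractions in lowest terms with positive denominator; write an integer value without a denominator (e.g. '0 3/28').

25/583 48/583

C = [1/53, 5/53, 14/53, 15/53, 21/53, 30/53, 36/53, 44/53, 44/53, 1, 1]
j=0 picked index 1: u0 ∈ [1/53, 5/53)
j=1 picked index 2: u0 ∈ [2/583, 101/583)
j=2 picked index 2: u0 ∈ [-51/583, 48/583)
j=3 picked index 4: u0 ∈ [6/583, 72/583)
j=4 picked index 5: u0 ∈ [19/583, 118/583)
j=5 picked index 5: u0 ∈ [-34/583, 65/583)
j=6 picked index 6: u0 ∈ [12/583, 78/583)
j=7 picked index 7: u0 ∈ [25/583, 113/583)
j=8 picked index 7: u0 ∈ [-28/583, 60/583)
j=9 picked index 9: u0 ∈ [7/583, 2/11)
j=10 picked index 9: u0 ∈ [-46/583, 1/11)
intersection: [25/583, 48/583)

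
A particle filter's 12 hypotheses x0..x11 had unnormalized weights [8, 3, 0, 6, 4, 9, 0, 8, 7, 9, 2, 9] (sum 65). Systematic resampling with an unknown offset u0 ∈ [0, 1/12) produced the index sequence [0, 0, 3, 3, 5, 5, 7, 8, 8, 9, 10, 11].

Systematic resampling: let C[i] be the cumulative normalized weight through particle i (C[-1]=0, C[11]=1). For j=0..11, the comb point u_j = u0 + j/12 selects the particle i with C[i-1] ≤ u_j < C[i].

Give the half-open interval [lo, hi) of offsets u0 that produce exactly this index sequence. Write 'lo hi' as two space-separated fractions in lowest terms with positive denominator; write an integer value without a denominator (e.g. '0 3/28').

C = [8/65, 11/65, 11/65, 17/65, 21/65, 6/13, 6/13, 38/65, 9/13, 54/65, 56/65, 1]
j=0 picked index 0: u0 ∈ [0, 8/65)
j=1 picked index 0: u0 ∈ [-1/12, 31/780)
j=2 picked index 3: u0 ∈ [1/390, 37/390)
j=3 picked index 3: u0 ∈ [-21/260, 3/260)
j=4 picked index 5: u0 ∈ [-2/195, 5/39)
j=5 picked index 5: u0 ∈ [-73/780, 7/156)
j=6 picked index 7: u0 ∈ [-1/26, 11/130)
j=7 picked index 8: u0 ∈ [1/780, 17/156)
j=8 picked index 8: u0 ∈ [-16/195, 1/39)
j=9 picked index 9: u0 ∈ [-3/52, 21/260)
j=10 picked index 10: u0 ∈ [-1/390, 11/390)
j=11 picked index 11: u0 ∈ [-43/780, 1/12)
intersection: [1/390, 3/260)

1/390 3/260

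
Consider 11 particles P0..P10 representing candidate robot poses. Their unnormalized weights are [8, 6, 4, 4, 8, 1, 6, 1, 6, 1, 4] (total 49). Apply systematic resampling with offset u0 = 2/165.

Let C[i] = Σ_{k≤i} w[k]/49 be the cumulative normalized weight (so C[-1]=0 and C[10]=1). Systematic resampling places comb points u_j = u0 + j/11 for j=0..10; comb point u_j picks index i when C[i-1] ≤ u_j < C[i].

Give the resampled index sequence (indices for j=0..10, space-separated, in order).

C = [8/49, 2/7, 18/49, 22/49, 30/49, 31/49, 37/49, 38/49, 44/49, 45/49, 1]
j=0: u_0=2/165 ∈ [0, 8/49) → index 0
j=1: u_1=17/165 ∈ [0, 8/49) → index 0
j=2: u_2=32/165 ∈ [8/49, 2/7) → index 1
j=3: u_3=47/165 ∈ [8/49, 2/7) → index 1
j=4: u_4=62/165 ∈ [18/49, 22/49) → index 3
j=5: u_5=7/15 ∈ [22/49, 30/49) → index 4
j=6: u_6=92/165 ∈ [22/49, 30/49) → index 4
j=7: u_7=107/165 ∈ [31/49, 37/49) → index 6
j=8: u_8=122/165 ∈ [31/49, 37/49) → index 6
j=9: u_9=137/165 ∈ [38/49, 44/49) → index 8
j=10: u_10=152/165 ∈ [45/49, 1) → index 10

0 0 1 1 3 4 4 6 6 8 10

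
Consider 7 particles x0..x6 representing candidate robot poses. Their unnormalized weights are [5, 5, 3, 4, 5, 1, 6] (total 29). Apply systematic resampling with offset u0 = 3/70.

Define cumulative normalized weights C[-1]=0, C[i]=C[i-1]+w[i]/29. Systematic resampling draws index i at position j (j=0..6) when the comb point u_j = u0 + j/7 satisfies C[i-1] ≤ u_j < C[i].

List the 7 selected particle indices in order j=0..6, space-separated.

0 1 1 3 4 4 6

C = [5/29, 10/29, 13/29, 17/29, 22/29, 23/29, 1]
j=0: u_0=3/70 ∈ [0, 5/29) → index 0
j=1: u_1=13/70 ∈ [5/29, 10/29) → index 1
j=2: u_2=23/70 ∈ [5/29, 10/29) → index 1
j=3: u_3=33/70 ∈ [13/29, 17/29) → index 3
j=4: u_4=43/70 ∈ [17/29, 22/29) → index 4
j=5: u_5=53/70 ∈ [17/29, 22/29) → index 4
j=6: u_6=9/10 ∈ [23/29, 1) → index 6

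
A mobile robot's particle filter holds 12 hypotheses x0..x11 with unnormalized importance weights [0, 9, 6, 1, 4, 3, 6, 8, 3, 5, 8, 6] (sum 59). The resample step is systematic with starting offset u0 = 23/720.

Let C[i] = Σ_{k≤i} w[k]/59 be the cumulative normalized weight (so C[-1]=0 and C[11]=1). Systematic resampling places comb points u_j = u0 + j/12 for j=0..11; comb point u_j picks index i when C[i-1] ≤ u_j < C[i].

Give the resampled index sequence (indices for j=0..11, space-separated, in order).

C = [0, 9/59, 15/59, 16/59, 20/59, 23/59, 29/59, 37/59, 40/59, 45/59, 53/59, 1]
j=0: u_0=23/720 ∈ [0, 9/59) → index 1
j=1: u_1=83/720 ∈ [0, 9/59) → index 1
j=2: u_2=143/720 ∈ [9/59, 15/59) → index 2
j=3: u_3=203/720 ∈ [16/59, 20/59) → index 4
j=4: u_4=263/720 ∈ [20/59, 23/59) → index 5
j=5: u_5=323/720 ∈ [23/59, 29/59) → index 6
j=6: u_6=383/720 ∈ [29/59, 37/59) → index 7
j=7: u_7=443/720 ∈ [29/59, 37/59) → index 7
j=8: u_8=503/720 ∈ [40/59, 45/59) → index 9
j=9: u_9=563/720 ∈ [45/59, 53/59) → index 10
j=10: u_10=623/720 ∈ [45/59, 53/59) → index 10
j=11: u_11=683/720 ∈ [53/59, 1) → index 11

1 1 2 4 5 6 7 7 9 10 10 11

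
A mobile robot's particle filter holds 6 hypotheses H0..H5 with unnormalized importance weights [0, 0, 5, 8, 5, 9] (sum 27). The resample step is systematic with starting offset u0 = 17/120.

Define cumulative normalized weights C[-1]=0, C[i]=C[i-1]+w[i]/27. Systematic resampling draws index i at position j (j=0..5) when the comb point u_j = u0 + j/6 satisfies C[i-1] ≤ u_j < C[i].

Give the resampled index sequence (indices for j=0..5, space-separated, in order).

2 3 3 4 5 5

C = [0, 0, 5/27, 13/27, 2/3, 1]
j=0: u_0=17/120 ∈ [0, 5/27) → index 2
j=1: u_1=37/120 ∈ [5/27, 13/27) → index 3
j=2: u_2=19/40 ∈ [5/27, 13/27) → index 3
j=3: u_3=77/120 ∈ [13/27, 2/3) → index 4
j=4: u_4=97/120 ∈ [2/3, 1) → index 5
j=5: u_5=39/40 ∈ [2/3, 1) → index 5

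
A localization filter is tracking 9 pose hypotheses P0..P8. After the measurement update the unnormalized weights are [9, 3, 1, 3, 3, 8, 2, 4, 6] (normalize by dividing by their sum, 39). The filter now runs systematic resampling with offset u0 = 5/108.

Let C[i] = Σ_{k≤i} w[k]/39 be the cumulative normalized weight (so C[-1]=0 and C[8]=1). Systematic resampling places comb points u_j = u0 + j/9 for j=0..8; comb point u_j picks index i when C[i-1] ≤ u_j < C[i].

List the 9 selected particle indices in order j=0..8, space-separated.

0 0 1 3 5 5 6 7 8

C = [3/13, 4/13, 1/3, 16/39, 19/39, 9/13, 29/39, 11/13, 1]
j=0: u_0=5/108 ∈ [0, 3/13) → index 0
j=1: u_1=17/108 ∈ [0, 3/13) → index 0
j=2: u_2=29/108 ∈ [3/13, 4/13) → index 1
j=3: u_3=41/108 ∈ [1/3, 16/39) → index 3
j=4: u_4=53/108 ∈ [19/39, 9/13) → index 5
j=5: u_5=65/108 ∈ [19/39, 9/13) → index 5
j=6: u_6=77/108 ∈ [9/13, 29/39) → index 6
j=7: u_7=89/108 ∈ [29/39, 11/13) → index 7
j=8: u_8=101/108 ∈ [11/13, 1) → index 8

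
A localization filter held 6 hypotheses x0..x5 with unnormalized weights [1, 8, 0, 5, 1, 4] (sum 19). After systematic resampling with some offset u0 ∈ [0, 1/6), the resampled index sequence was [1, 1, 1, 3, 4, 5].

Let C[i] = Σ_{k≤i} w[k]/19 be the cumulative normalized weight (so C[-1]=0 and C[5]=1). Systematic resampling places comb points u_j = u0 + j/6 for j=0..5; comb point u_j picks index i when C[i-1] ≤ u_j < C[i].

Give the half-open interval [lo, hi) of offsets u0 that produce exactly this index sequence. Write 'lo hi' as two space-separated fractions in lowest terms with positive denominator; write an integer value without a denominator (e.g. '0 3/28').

4/57 7/57

C = [1/19, 9/19, 9/19, 14/19, 15/19, 1]
j=0 picked index 1: u0 ∈ [1/19, 9/19)
j=1 picked index 1: u0 ∈ [-13/114, 35/114)
j=2 picked index 1: u0 ∈ [-16/57, 8/57)
j=3 picked index 3: u0 ∈ [-1/38, 9/38)
j=4 picked index 4: u0 ∈ [4/57, 7/57)
j=5 picked index 5: u0 ∈ [-5/114, 1/6)
intersection: [4/57, 7/57)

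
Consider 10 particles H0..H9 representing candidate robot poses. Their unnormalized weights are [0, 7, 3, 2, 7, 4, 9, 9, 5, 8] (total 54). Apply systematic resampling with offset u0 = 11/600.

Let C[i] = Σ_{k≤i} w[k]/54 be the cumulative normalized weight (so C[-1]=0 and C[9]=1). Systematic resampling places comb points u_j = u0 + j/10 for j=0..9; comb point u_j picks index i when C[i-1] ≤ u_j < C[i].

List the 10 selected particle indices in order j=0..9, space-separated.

C = [0, 7/54, 5/27, 2/9, 19/54, 23/54, 16/27, 41/54, 23/27, 1]
j=0: u_0=11/600 ∈ [0, 7/54) → index 1
j=1: u_1=71/600 ∈ [0, 7/54) → index 1
j=2: u_2=131/600 ∈ [5/27, 2/9) → index 3
j=3: u_3=191/600 ∈ [2/9, 19/54) → index 4
j=4: u_4=251/600 ∈ [19/54, 23/54) → index 5
j=5: u_5=311/600 ∈ [23/54, 16/27) → index 6
j=6: u_6=371/600 ∈ [16/27, 41/54) → index 7
j=7: u_7=431/600 ∈ [16/27, 41/54) → index 7
j=8: u_8=491/600 ∈ [41/54, 23/27) → index 8
j=9: u_9=551/600 ∈ [23/27, 1) → index 9

1 1 3 4 5 6 7 7 8 9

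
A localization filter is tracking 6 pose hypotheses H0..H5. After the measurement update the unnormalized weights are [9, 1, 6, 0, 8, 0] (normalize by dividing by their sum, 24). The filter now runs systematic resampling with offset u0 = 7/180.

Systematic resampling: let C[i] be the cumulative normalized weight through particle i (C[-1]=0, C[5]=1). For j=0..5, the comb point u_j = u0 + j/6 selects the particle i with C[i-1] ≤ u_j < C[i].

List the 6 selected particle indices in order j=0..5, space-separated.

0 0 0 2 4 4

C = [3/8, 5/12, 2/3, 2/3, 1, 1]
j=0: u_0=7/180 ∈ [0, 3/8) → index 0
j=1: u_1=37/180 ∈ [0, 3/8) → index 0
j=2: u_2=67/180 ∈ [0, 3/8) → index 0
j=3: u_3=97/180 ∈ [5/12, 2/3) → index 2
j=4: u_4=127/180 ∈ [2/3, 1) → index 4
j=5: u_5=157/180 ∈ [2/3, 1) → index 4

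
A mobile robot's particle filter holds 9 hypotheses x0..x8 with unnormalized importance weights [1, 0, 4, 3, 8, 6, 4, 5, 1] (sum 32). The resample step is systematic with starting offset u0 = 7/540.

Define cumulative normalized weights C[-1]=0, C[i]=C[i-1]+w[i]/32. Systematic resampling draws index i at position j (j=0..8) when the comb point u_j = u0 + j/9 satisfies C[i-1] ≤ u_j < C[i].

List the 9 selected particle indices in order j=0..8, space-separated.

C = [1/32, 1/32, 5/32, 1/4, 1/2, 11/16, 13/16, 31/32, 1]
j=0: u_0=7/540 ∈ [0, 1/32) → index 0
j=1: u_1=67/540 ∈ [1/32, 5/32) → index 2
j=2: u_2=127/540 ∈ [5/32, 1/4) → index 3
j=3: u_3=187/540 ∈ [1/4, 1/2) → index 4
j=4: u_4=247/540 ∈ [1/4, 1/2) → index 4
j=5: u_5=307/540 ∈ [1/2, 11/16) → index 5
j=6: u_6=367/540 ∈ [1/2, 11/16) → index 5
j=7: u_7=427/540 ∈ [11/16, 13/16) → index 6
j=8: u_8=487/540 ∈ [13/16, 31/32) → index 7

0 2 3 4 4 5 5 6 7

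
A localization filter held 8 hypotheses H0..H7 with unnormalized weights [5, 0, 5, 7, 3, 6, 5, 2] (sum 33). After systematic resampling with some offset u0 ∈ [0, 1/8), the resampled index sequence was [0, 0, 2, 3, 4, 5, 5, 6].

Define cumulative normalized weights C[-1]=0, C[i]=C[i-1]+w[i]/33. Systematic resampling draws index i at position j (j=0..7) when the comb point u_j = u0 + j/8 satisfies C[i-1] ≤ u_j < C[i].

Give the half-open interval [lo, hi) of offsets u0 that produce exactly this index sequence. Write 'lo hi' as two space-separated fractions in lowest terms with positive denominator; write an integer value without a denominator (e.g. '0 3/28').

C = [5/33, 5/33, 10/33, 17/33, 20/33, 26/33, 31/33, 1]
j=0 picked index 0: u0 ∈ [0, 5/33)
j=1 picked index 0: u0 ∈ [-1/8, 7/264)
j=2 picked index 2: u0 ∈ [-13/132, 7/132)
j=3 picked index 3: u0 ∈ [-19/264, 37/264)
j=4 picked index 4: u0 ∈ [1/66, 7/66)
j=5 picked index 5: u0 ∈ [-5/264, 43/264)
j=6 picked index 5: u0 ∈ [-19/132, 5/132)
j=7 picked index 6: u0 ∈ [-23/264, 17/264)
intersection: [1/66, 7/264)

1/66 7/264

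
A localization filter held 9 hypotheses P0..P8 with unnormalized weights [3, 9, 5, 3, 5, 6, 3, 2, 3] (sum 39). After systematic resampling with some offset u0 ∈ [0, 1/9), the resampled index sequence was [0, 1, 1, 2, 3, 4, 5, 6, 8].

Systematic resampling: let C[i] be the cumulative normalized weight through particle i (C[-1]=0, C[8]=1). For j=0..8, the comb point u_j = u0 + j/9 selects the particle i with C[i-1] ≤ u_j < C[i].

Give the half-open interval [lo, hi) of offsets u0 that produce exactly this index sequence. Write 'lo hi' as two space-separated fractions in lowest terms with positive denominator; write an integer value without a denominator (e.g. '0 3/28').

C = [1/13, 4/13, 17/39, 20/39, 25/39, 31/39, 34/39, 12/13, 1]
j=0 picked index 0: u0 ∈ [0, 1/13)
j=1 picked index 1: u0 ∈ [-4/117, 23/117)
j=2 picked index 1: u0 ∈ [-17/117, 10/117)
j=3 picked index 2: u0 ∈ [-1/39, 4/39)
j=4 picked index 3: u0 ∈ [-1/117, 8/117)
j=5 picked index 4: u0 ∈ [-5/117, 10/117)
j=6 picked index 5: u0 ∈ [-1/39, 5/39)
j=7 picked index 6: u0 ∈ [2/117, 11/117)
j=8 picked index 8: u0 ∈ [4/117, 1/9)
intersection: [4/117, 8/117)

4/117 8/117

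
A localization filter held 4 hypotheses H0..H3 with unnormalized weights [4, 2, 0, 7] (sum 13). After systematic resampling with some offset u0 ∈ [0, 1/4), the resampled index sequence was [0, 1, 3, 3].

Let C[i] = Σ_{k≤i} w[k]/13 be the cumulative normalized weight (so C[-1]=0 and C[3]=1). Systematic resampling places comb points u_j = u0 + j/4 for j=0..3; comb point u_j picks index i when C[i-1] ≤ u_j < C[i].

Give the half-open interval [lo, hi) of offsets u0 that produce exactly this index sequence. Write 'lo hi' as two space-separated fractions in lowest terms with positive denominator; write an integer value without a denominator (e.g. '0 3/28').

C = [4/13, 6/13, 6/13, 1]
j=0 picked index 0: u0 ∈ [0, 4/13)
j=1 picked index 1: u0 ∈ [3/52, 11/52)
j=2 picked index 3: u0 ∈ [-1/26, 1/2)
j=3 picked index 3: u0 ∈ [-15/52, 1/4)
intersection: [3/52, 11/52)

3/52 11/52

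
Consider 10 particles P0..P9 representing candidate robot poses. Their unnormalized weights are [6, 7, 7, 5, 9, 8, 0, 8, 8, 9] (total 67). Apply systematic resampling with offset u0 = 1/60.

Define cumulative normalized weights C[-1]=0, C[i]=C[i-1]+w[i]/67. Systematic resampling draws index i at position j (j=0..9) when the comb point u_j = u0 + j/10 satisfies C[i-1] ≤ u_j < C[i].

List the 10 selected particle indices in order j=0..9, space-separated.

0 1 2 3 4 5 5 7 8 9

C = [6/67, 13/67, 20/67, 25/67, 34/67, 42/67, 42/67, 50/67, 58/67, 1]
j=0: u_0=1/60 ∈ [0, 6/67) → index 0
j=1: u_1=7/60 ∈ [6/67, 13/67) → index 1
j=2: u_2=13/60 ∈ [13/67, 20/67) → index 2
j=3: u_3=19/60 ∈ [20/67, 25/67) → index 3
j=4: u_4=5/12 ∈ [25/67, 34/67) → index 4
j=5: u_5=31/60 ∈ [34/67, 42/67) → index 5
j=6: u_6=37/60 ∈ [34/67, 42/67) → index 5
j=7: u_7=43/60 ∈ [42/67, 50/67) → index 7
j=8: u_8=49/60 ∈ [50/67, 58/67) → index 8
j=9: u_9=11/12 ∈ [58/67, 1) → index 9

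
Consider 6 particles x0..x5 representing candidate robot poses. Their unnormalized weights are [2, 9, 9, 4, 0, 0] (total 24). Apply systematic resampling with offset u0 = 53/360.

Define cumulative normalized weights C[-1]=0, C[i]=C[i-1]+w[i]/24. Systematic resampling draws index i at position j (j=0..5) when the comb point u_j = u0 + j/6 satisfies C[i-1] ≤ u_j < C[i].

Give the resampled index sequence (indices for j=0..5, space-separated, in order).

1 1 2 2 2 3

C = [1/12, 11/24, 5/6, 1, 1, 1]
j=0: u_0=53/360 ∈ [1/12, 11/24) → index 1
j=1: u_1=113/360 ∈ [1/12, 11/24) → index 1
j=2: u_2=173/360 ∈ [11/24, 5/6) → index 2
j=3: u_3=233/360 ∈ [11/24, 5/6) → index 2
j=4: u_4=293/360 ∈ [11/24, 5/6) → index 2
j=5: u_5=353/360 ∈ [5/6, 1) → index 3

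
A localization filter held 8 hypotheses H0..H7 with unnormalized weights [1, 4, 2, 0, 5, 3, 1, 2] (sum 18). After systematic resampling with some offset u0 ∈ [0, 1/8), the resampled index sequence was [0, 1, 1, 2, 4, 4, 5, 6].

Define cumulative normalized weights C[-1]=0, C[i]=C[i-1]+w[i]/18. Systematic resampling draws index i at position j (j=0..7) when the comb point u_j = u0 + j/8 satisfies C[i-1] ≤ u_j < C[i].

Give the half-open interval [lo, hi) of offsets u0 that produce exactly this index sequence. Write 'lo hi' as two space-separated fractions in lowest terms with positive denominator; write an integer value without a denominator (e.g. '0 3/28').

C = [1/18, 5/18, 7/18, 7/18, 2/3, 5/6, 8/9, 1]
j=0 picked index 0: u0 ∈ [0, 1/18)
j=1 picked index 1: u0 ∈ [-5/72, 11/72)
j=2 picked index 1: u0 ∈ [-7/36, 1/36)
j=3 picked index 2: u0 ∈ [-7/72, 1/72)
j=4 picked index 4: u0 ∈ [-1/9, 1/6)
j=5 picked index 4: u0 ∈ [-17/72, 1/24)
j=6 picked index 5: u0 ∈ [-1/12, 1/12)
j=7 picked index 6: u0 ∈ [-1/24, 1/72)
intersection: [0, 1/72)

0 1/72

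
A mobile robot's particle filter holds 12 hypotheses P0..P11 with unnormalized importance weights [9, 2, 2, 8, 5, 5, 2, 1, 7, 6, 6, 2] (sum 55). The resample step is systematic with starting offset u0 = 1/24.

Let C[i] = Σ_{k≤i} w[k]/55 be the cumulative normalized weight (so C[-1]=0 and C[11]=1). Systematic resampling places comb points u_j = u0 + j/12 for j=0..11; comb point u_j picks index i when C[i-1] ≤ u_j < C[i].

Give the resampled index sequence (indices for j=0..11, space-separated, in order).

0 0 2 3 3 4 5 8 8 9 10 10

C = [9/55, 1/5, 13/55, 21/55, 26/55, 31/55, 3/5, 34/55, 41/55, 47/55, 53/55, 1]
j=0: u_0=1/24 ∈ [0, 9/55) → index 0
j=1: u_1=1/8 ∈ [0, 9/55) → index 0
j=2: u_2=5/24 ∈ [1/5, 13/55) → index 2
j=3: u_3=7/24 ∈ [13/55, 21/55) → index 3
j=4: u_4=3/8 ∈ [13/55, 21/55) → index 3
j=5: u_5=11/24 ∈ [21/55, 26/55) → index 4
j=6: u_6=13/24 ∈ [26/55, 31/55) → index 5
j=7: u_7=5/8 ∈ [34/55, 41/55) → index 8
j=8: u_8=17/24 ∈ [34/55, 41/55) → index 8
j=9: u_9=19/24 ∈ [41/55, 47/55) → index 9
j=10: u_10=7/8 ∈ [47/55, 53/55) → index 10
j=11: u_11=23/24 ∈ [47/55, 53/55) → index 10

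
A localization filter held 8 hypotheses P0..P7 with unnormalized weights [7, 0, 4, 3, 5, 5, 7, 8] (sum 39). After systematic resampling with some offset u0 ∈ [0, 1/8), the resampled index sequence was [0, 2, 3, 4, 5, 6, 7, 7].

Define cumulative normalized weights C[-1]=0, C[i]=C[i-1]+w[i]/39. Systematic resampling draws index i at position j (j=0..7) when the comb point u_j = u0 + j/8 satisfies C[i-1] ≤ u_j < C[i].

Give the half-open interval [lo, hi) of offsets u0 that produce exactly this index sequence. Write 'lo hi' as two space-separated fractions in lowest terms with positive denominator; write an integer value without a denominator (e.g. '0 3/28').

C = [7/39, 7/39, 11/39, 14/39, 19/39, 8/13, 31/39, 1]
j=0 picked index 0: u0 ∈ [0, 7/39)
j=1 picked index 2: u0 ∈ [17/312, 49/312)
j=2 picked index 3: u0 ∈ [5/156, 17/156)
j=3 picked index 4: u0 ∈ [-5/312, 35/312)
j=4 picked index 5: u0 ∈ [-1/78, 3/26)
j=5 picked index 6: u0 ∈ [-1/104, 53/312)
j=6 picked index 7: u0 ∈ [7/156, 1/4)
j=7 picked index 7: u0 ∈ [-25/312, 1/8)
intersection: [17/312, 17/156)

17/312 17/156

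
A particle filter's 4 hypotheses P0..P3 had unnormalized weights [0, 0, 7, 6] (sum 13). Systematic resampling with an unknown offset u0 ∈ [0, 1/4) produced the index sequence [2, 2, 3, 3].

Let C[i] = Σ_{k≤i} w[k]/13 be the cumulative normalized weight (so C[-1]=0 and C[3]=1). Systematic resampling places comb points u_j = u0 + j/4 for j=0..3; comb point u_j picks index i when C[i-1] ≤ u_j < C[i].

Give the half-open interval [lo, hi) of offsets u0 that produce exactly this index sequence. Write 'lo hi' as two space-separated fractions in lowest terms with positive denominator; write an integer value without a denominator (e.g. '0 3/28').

C = [0, 0, 7/13, 1]
j=0 picked index 2: u0 ∈ [0, 7/13)
j=1 picked index 2: u0 ∈ [-1/4, 15/52)
j=2 picked index 3: u0 ∈ [1/26, 1/2)
j=3 picked index 3: u0 ∈ [-11/52, 1/4)
intersection: [1/26, 1/4)

1/26 1/4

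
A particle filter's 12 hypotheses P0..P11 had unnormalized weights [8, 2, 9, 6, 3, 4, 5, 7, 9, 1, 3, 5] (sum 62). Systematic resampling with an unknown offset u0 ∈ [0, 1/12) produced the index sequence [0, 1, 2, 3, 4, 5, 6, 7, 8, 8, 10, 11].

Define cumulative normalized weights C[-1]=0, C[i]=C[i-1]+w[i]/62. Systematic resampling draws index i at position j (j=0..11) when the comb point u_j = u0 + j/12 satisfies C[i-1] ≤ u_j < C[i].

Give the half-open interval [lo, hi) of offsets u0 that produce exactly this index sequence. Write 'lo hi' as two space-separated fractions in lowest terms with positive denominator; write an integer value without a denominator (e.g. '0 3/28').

13/186 29/372

C = [4/31, 5/31, 19/62, 25/62, 14/31, 16/31, 37/62, 22/31, 53/62, 27/31, 57/62, 1]
j=0 picked index 0: u0 ∈ [0, 4/31)
j=1 picked index 1: u0 ∈ [17/372, 29/372)
j=2 picked index 2: u0 ∈ [-1/186, 13/93)
j=3 picked index 3: u0 ∈ [7/124, 19/124)
j=4 picked index 4: u0 ∈ [13/186, 11/93)
j=5 picked index 5: u0 ∈ [13/372, 37/372)
j=6 picked index 6: u0 ∈ [1/62, 3/31)
j=7 picked index 7: u0 ∈ [5/372, 47/372)
j=8 picked index 8: u0 ∈ [4/93, 35/186)
j=9 picked index 8: u0 ∈ [-5/124, 13/124)
j=10 picked index 10: u0 ∈ [7/186, 8/93)
j=11 picked index 11: u0 ∈ [1/372, 1/12)
intersection: [13/186, 29/372)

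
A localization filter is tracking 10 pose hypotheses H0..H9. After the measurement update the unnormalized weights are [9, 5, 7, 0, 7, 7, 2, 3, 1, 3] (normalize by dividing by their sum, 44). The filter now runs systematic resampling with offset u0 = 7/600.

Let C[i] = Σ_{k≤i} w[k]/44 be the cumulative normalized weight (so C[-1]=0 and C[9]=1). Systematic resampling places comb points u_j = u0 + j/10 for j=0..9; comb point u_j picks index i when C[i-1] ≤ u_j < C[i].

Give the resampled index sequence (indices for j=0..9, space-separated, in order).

C = [9/44, 7/22, 21/44, 21/44, 7/11, 35/44, 37/44, 10/11, 41/44, 1]
j=0: u_0=7/600 ∈ [0, 9/44) → index 0
j=1: u_1=67/600 ∈ [0, 9/44) → index 0
j=2: u_2=127/600 ∈ [9/44, 7/22) → index 1
j=3: u_3=187/600 ∈ [9/44, 7/22) → index 1
j=4: u_4=247/600 ∈ [7/22, 21/44) → index 2
j=5: u_5=307/600 ∈ [21/44, 7/11) → index 4
j=6: u_6=367/600 ∈ [21/44, 7/11) → index 4
j=7: u_7=427/600 ∈ [7/11, 35/44) → index 5
j=8: u_8=487/600 ∈ [35/44, 37/44) → index 6
j=9: u_9=547/600 ∈ [10/11, 41/44) → index 8

0 0 1 1 2 4 4 5 6 8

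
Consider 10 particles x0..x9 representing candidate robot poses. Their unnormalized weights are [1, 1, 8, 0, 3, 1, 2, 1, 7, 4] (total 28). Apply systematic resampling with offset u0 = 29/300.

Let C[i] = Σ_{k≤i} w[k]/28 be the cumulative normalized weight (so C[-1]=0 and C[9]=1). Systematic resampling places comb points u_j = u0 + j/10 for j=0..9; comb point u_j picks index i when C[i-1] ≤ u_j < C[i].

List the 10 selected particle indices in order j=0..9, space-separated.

2 2 2 4 5 7 8 8 9 9

C = [1/28, 1/14, 5/14, 5/14, 13/28, 1/2, 4/7, 17/28, 6/7, 1]
j=0: u_0=29/300 ∈ [1/14, 5/14) → index 2
j=1: u_1=59/300 ∈ [1/14, 5/14) → index 2
j=2: u_2=89/300 ∈ [1/14, 5/14) → index 2
j=3: u_3=119/300 ∈ [5/14, 13/28) → index 4
j=4: u_4=149/300 ∈ [13/28, 1/2) → index 5
j=5: u_5=179/300 ∈ [4/7, 17/28) → index 7
j=6: u_6=209/300 ∈ [17/28, 6/7) → index 8
j=7: u_7=239/300 ∈ [17/28, 6/7) → index 8
j=8: u_8=269/300 ∈ [6/7, 1) → index 9
j=9: u_9=299/300 ∈ [6/7, 1) → index 9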